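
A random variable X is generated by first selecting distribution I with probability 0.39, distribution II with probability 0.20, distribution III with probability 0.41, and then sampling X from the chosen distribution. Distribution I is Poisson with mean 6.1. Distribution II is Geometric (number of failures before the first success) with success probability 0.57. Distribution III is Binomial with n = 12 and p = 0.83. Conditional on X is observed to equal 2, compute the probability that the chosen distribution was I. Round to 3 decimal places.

Likelihoods P(X=2 | ·): I: 0.0417286; II: 0.105393; III: 9.1662e-07.
Posterior ∝ prior × likelihood. Numerator for I: 0.39·0.0417286 = 0.0162741.
Normalizing constant: 0.39·0.0417286 + 0.2·0.105393 + 0.41·9.1662e-07 = 0.0373531.
P(I | observation) = 0.0162741 / 0.0373531 = 0.435684.

0.436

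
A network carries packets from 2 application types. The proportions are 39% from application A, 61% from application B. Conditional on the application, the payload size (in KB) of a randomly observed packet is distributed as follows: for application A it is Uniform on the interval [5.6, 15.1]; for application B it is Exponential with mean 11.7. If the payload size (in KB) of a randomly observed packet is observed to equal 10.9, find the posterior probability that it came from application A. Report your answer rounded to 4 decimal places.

Likelihoods f(10.9 | ·): A: 0.105263; B: 0.0336678.
Posterior ∝ prior × likelihood. Numerator for A: 0.39·0.105263 = 0.0410526.
Normalizing constant: 0.39·0.105263 + 0.61·0.0336678 = 0.06159.
P(A | observation) = 0.0410526 / 0.06159 = 0.666547.

0.6665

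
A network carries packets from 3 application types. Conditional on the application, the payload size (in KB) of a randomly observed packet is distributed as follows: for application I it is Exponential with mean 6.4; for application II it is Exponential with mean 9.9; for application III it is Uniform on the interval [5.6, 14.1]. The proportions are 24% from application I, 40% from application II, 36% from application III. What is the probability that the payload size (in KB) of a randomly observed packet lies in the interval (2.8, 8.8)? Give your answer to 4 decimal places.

Conditional on each application, P(2.8 < X < 8.8): I: 0.392809; II: 0.342537; III: 0.376471.
By total probability, P(2.8 < X < 8.8) = 0.24·0.392809 + 0.4·0.342537 + 0.36·0.376471 = 0.366818.

0.3668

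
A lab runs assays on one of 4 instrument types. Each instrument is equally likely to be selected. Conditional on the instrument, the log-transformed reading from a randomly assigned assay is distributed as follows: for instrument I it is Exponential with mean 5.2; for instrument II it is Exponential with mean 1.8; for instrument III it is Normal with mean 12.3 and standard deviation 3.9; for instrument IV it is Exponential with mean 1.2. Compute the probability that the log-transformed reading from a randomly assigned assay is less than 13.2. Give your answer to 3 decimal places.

0.878

Conditional on each instrument, P(X < 13.2): I: 0.921012; II: 0.999347; III: 0.591253; IV: 0.999983.
By total probability, P(X < 13.2) = 0.25·0.921012 + 0.25·0.999347 + 0.25·0.591253 + 0.25·0.999983 = 0.877899.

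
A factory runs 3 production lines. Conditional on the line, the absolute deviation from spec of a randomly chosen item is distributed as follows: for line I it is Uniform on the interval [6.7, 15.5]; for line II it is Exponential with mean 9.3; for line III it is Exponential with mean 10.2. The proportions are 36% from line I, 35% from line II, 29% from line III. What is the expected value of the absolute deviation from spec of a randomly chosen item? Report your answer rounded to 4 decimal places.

Component means — I: 11.1; II: 9.3; III: 10.2.
E[X] = 0.36·11.1 + 0.35·9.3 + 0.29·10.2 = 10.209.

10.2090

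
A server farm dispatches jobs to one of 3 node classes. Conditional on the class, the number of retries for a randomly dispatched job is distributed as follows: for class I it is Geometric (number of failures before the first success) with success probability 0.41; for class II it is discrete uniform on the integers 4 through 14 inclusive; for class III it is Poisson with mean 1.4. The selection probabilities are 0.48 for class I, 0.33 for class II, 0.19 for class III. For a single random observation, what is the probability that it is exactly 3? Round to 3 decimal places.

Conditional on each class, P(X = 3): I: 0.0842054; II: 0; III: 0.112777.
By total probability, P(X = 3) = 0.48·0.0842054 + 0.33·0 + 0.19·0.112777 = 0.0618462.

0.062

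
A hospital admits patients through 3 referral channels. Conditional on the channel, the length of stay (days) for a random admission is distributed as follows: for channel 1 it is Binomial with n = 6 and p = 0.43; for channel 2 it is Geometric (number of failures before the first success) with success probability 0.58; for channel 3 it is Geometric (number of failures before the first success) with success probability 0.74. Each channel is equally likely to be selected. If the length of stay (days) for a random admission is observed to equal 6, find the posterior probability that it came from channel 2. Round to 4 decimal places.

Likelihoods P(X=6 | ·): 1: 0.00632136; 2: 0.00318364; 3: 0.000228598.
Posterior ∝ prior × likelihood. Numerator for 2: 0.333333·0.00318364 = 0.00106121.
Normalizing constant: 0.333333·0.00632136 + 0.333333·0.00318364 + 0.333333·0.000228598 = 0.00324453.
P(2 | observation) = 0.00106121 / 0.00324453 = 0.327077.

0.3271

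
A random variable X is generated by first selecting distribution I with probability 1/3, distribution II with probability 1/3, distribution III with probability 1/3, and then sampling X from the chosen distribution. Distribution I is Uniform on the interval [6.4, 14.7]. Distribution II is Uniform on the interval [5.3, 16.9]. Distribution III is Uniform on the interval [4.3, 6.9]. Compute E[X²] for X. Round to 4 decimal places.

For each component E[X²] = Var + (mean)², giving I: 117.043; II: 134.423; III: 31.9233.
Overall E[X²] = 0.333333·117.043 + 0.333333·134.423 + 0.333333·31.9233 = 94.4633.

94.4633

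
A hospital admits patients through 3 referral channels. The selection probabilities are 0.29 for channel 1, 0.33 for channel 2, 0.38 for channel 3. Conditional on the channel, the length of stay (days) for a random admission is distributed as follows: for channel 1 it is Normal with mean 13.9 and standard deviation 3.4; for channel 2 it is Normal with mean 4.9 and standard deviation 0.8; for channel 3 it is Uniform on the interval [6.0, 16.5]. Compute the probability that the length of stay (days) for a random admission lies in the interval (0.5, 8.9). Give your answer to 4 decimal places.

Conditional on each channel, P(0.5 < X < 8.9): 1: 0.0706607; 2: 1; 3: 0.27619.
By total probability, P(0.5 < X < 8.9) = 0.29·0.0706607 + 0.33·1 + 0.38·0.27619 = 0.455444.

0.4554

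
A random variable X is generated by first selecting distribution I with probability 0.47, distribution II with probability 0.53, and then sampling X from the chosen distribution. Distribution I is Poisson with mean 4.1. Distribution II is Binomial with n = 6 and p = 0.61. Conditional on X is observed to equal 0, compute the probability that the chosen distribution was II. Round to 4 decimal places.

Likelihoods P(X=0 | ·): I: 0.0165727; II: 0.00351874.
Posterior ∝ prior × likelihood. Numerator for II: 0.53·0.00351874 = 0.00186493.
Normalizing constant: 0.47·0.0165727 + 0.53·0.00351874 = 0.00965409.
P(II | observation) = 0.00186493 / 0.00965409 = 0.193176.

0.1932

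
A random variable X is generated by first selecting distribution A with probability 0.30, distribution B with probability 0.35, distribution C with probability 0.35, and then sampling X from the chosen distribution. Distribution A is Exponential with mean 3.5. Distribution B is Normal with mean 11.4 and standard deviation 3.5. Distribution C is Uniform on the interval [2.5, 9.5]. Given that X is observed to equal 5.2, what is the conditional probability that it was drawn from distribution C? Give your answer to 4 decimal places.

Likelihoods f(5.2 | ·): A: 0.0646687; B: 0.0237379; C: 0.142857.
Posterior ∝ prior × likelihood. Numerator for C: 0.35·0.142857 = 0.05.
Normalizing constant: 0.3·0.0646687 + 0.35·0.0237379 + 0.35·0.142857 = 0.0777089.
P(C | observation) = 0.05 / 0.0777089 = 0.643427.

0.6434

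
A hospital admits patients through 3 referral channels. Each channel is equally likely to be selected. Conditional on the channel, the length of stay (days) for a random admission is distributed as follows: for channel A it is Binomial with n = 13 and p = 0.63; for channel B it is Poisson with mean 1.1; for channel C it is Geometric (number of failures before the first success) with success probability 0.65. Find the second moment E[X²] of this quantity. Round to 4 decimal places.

For each component E[X²] = Var + (mean)², giving A: 70.1064; B: 2.31; C: 1.11834.
Overall E[X²] = 0.333333·70.1064 + 0.333333·2.31 + 0.333333·1.11834 = 24.5116.

24.5116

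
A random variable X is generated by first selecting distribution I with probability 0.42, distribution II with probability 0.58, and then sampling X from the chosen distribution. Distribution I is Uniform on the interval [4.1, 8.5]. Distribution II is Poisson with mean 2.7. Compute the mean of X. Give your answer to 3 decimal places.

4.212

Component means — I: 6.3; II: 2.7.
E[X] = 0.42·6.3 + 0.58·2.7 = 4.212.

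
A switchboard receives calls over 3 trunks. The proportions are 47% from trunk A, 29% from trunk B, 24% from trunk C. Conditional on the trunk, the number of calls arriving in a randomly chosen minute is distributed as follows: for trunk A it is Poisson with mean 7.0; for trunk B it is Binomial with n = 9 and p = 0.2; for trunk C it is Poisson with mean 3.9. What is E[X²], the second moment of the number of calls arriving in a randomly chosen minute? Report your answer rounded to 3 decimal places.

For each component E[X²] = Var + (mean)², giving A: 56; B: 4.68; C: 19.11.
Overall E[X²] = 0.47·56 + 0.29·4.68 + 0.24·19.11 = 32.2636.

32.264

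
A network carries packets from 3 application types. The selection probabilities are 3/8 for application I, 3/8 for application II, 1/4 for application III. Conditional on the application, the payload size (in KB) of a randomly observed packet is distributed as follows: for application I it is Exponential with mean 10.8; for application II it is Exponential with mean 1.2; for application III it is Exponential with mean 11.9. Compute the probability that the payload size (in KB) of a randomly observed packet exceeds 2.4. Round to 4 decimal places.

0.5554

Conditional on each application, P(X > 2.4): I: 0.800737; II: 0.135335; III: 0.817356.
By total probability, P(X > 2.4) = 0.375·0.800737 + 0.375·0.135335 + 0.25·0.817356 = 0.555366.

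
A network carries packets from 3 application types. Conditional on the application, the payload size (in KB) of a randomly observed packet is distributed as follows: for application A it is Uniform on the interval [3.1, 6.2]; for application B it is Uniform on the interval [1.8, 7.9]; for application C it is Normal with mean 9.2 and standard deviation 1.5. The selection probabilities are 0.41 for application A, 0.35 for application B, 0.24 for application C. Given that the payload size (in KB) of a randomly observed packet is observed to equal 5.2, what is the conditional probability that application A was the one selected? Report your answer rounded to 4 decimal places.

0.6908

Likelihoods f(5.2 | ·): A: 0.322581; B: 0.163934; C: 0.00759732.
Posterior ∝ prior × likelihood. Numerator for A: 0.41·0.322581 = 0.132258.
Normalizing constant: 0.41·0.322581 + 0.35·0.163934 + 0.24·0.00759732 = 0.191458.
P(A | observation) = 0.132258 / 0.191458 = 0.690792.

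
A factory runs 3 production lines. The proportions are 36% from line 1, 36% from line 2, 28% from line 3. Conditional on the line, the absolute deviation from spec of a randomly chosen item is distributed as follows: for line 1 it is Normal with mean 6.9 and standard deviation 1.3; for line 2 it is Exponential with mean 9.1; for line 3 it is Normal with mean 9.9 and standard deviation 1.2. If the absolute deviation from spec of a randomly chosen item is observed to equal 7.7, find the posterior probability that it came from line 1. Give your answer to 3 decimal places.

Likelihoods f(7.7 | ·): 1: 0.253941; 2: 0.0471497; 3: 0.061926.
Posterior ∝ prior × likelihood. Numerator for 1: 0.36·0.253941 = 0.0914189.
Normalizing constant: 0.36·0.253941 + 0.36·0.0471497 + 0.28·0.061926 = 0.125732.
P(1 | observation) = 0.0914189 / 0.125732 = 0.727093.

0.727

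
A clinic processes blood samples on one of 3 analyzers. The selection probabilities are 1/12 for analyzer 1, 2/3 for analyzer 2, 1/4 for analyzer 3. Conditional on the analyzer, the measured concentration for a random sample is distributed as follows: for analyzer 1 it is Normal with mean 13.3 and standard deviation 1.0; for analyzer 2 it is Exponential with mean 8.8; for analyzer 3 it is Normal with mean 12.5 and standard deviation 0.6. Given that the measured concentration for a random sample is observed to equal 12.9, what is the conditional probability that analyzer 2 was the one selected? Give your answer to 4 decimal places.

Likelihoods f(12.9 | ·): 1: 0.36827; 2: 0.026235; 3: 0.532413.
Posterior ∝ prior × likelihood. Numerator for 2: 0.666667·0.026235 = 0.01749.
Normalizing constant: 0.0833333·0.36827 + 0.666667·0.026235 + 0.25·0.532413 = 0.181283.
P(2 | observation) = 0.01749 / 0.181283 = 0.0964793.

0.0965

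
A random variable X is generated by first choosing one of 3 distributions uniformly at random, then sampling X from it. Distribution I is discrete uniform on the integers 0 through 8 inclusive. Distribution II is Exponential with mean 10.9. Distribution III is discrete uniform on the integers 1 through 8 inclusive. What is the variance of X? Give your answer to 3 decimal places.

53.444

Per component, I: μ=4, E[X²]=22.6667; II: μ=10.9, E[X²]=237.62; III: μ=4.5, E[X²]=25.5.
E[X] = 0.333333·4 + 0.333333·10.9 + 0.333333·4.5 = 6.46667.
E[X²] = 0.333333·22.6667 + 0.333333·237.62 + 0.333333·25.5 = 95.2622.
Var(X) = E[X²] − (E[X])² = 95.2622 − 41.8178 = 53.4444.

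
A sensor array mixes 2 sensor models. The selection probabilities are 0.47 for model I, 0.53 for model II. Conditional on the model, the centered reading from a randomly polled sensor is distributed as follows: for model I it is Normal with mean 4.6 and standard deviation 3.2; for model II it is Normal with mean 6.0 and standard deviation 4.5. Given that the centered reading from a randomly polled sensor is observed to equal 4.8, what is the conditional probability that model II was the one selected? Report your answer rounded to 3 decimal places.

Likelihoods f(4.8 | ·): I: 0.124426; II: 0.0855571.
Posterior ∝ prior × likelihood. Numerator for II: 0.53·0.0855571 = 0.0453453.
Normalizing constant: 0.47·0.124426 + 0.53·0.0855571 = 0.103826.
P(II | observation) = 0.0453453 / 0.103826 = 0.436745.

0.437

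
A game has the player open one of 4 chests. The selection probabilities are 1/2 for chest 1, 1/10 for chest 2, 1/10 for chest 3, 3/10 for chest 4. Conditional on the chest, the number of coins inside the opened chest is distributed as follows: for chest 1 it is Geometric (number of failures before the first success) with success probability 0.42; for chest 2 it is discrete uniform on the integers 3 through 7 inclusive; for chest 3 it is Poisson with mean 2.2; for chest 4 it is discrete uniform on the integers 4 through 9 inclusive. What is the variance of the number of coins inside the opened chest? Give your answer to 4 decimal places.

8.2587

Per component, 1: μ=1.38095, E[X²]=5.19501; 2: μ=5, E[X²]=27; 3: μ=2.2, E[X²]=7.04; 4: μ=6.5, E[X²]=45.1667.
E[X] = 0.5·1.38095 + 0.1·5 + 0.1·2.2 + 0.3·6.5 = 3.36048.
E[X²] = 0.5·5.19501 + 0.1·27 + 0.1·7.04 + 0.3·45.1667 = 19.5515.
Var(X) = E[X²] − (E[X])² = 19.5515 − 11.2928 = 8.25871.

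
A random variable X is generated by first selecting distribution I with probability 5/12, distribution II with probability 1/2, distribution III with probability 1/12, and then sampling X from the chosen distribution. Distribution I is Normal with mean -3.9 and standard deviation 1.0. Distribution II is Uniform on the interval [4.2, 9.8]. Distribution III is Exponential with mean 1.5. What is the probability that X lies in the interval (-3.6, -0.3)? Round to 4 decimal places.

Conditional on each component, P(-3.6 < X < -0.3): I: 0.381929; II: 0; III: 0.
By total probability, P(-3.6 < X < -0.3) = 0.416667·0.381929 + 0.5·0 + 0.0833333·0 = 0.159137.

0.1591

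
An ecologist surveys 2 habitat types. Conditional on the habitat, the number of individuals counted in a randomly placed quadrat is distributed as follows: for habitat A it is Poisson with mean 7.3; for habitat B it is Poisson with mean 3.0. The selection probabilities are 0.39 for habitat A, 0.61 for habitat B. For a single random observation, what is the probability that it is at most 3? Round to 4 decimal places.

0.4211

Conditional on each habitat, P(X ≤ 3): A: 0.067406; B: 0.647232.
By total probability, P(X ≤ 3) = 0.39·0.067406 + 0.61·0.647232 = 0.4211.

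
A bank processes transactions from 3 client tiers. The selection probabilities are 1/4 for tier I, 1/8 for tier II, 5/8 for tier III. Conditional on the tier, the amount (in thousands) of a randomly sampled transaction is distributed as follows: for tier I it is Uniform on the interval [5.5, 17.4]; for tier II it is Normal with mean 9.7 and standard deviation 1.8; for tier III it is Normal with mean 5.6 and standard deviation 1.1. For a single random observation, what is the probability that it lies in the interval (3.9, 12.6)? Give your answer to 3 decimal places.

0.854

Conditional on each tier, P(3.9 < X < 12.6): I: 0.596639; II: 0.945786; III: 0.938882.
By total probability, P(3.9 < X < 12.6) = 0.25·0.596639 + 0.125·0.945786 + 0.625·0.938882 = 0.854184.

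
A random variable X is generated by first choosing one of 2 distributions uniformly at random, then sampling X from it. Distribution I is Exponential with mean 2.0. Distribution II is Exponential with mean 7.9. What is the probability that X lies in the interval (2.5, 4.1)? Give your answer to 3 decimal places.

Conditional on each component, P(2.5 < X < 4.1): I: 0.15777; II: 0.133604.
By total probability, P(2.5 < X < 4.1) = 0.5·0.15777 + 0.5·0.133604 = 0.145687.

0.146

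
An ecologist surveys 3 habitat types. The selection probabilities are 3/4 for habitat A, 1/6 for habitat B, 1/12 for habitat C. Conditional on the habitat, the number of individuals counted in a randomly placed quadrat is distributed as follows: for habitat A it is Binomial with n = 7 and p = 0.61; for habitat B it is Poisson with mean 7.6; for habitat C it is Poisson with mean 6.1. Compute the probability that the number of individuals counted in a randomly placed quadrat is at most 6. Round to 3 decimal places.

Conditional on each habitat, P(X ≤ 6): A: 0.968573; B: 0.364621; C: 0.590245.
By total probability, P(X ≤ 6) = 0.75·0.968573 + 0.166667·0.364621 + 0.0833333·0.590245 = 0.836387.

0.836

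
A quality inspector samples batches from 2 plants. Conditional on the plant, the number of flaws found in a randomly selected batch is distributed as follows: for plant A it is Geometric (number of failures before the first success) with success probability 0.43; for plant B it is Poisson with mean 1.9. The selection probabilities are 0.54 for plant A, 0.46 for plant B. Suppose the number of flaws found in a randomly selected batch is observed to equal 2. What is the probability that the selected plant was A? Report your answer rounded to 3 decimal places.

Likelihoods P(X=2 | ·): A: 0.139707; B: 0.269971.
Posterior ∝ prior × likelihood. Numerator for A: 0.54·0.139707 = 0.0754418.
Normalizing constant: 0.54·0.139707 + 0.46·0.269971 = 0.199629.
P(A | observation) = 0.0754418 / 0.199629 = 0.377911.

0.378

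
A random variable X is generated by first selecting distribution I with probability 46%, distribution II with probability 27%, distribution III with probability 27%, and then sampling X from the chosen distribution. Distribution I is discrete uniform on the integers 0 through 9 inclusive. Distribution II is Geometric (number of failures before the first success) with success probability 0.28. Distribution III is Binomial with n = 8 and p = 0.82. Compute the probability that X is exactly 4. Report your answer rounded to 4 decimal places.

0.0753

Conditional on each component, P(X = 4): I: 0.1; II: 0.0752468; III: 0.0332234.
By total probability, P(X = 4) = 0.46·0.1 + 0.27·0.0752468 + 0.27·0.0332234 = 0.0752869.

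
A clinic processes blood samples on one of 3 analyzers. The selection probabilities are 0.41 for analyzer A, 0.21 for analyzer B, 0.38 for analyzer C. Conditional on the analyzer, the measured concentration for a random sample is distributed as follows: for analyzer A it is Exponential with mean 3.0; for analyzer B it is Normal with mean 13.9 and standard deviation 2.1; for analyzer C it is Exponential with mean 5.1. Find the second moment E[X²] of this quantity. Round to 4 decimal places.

68.6478

For each component E[X²] = Var + (mean)², giving A: 18; B: 197.62; C: 52.02.
Overall E[X²] = 0.41·18 + 0.21·197.62 + 0.38·52.02 = 68.6478.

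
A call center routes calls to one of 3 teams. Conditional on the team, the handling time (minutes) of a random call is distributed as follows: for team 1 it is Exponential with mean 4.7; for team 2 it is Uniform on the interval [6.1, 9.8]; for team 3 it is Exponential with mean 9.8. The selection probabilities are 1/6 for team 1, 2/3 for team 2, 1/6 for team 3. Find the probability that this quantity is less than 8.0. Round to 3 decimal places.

Conditional on each team, P(X < 8.0): 1: 0.817705; 2: 0.513514; 3: 0.557947.
By total probability, P(X < 8.0) = 0.166667·0.817705 + 0.666667·0.513514 + 0.166667·0.557947 = 0.571618.

0.572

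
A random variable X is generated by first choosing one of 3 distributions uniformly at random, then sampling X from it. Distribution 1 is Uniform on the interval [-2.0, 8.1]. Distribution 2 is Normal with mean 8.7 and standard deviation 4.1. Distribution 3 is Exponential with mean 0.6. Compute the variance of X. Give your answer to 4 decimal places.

20.0608

Per component, 1: μ=3.05, E[X²]=17.8033; 2: μ=8.7, E[X²]=92.5; 3: μ=0.6, E[X²]=0.72.
E[X] = 0.333333·3.05 + 0.333333·8.7 + 0.333333·0.6 = 4.11667.
E[X²] = 0.333333·17.8033 + 0.333333·92.5 + 0.333333·0.72 = 37.0078.
Var(X) = E[X²] − (E[X])² = 37.0078 − 16.9469 = 20.0608.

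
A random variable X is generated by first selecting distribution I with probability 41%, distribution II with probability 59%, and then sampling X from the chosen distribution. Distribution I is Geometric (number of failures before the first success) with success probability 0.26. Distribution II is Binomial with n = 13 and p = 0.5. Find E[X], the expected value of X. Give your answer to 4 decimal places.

Component means — I: 2.84615; II: 6.5.
E[X] = 0.41·2.84615 + 0.59·6.5 = 5.00192.

5.0019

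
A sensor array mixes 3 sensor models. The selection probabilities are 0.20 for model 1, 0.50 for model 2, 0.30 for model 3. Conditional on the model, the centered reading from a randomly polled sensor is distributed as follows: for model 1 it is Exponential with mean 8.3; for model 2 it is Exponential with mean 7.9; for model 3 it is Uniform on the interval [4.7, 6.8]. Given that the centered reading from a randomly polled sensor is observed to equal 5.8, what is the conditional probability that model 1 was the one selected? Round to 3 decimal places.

0.065

Likelihoods f(5.8 | ·): 1: 0.0599017; 2: 0.0607469; 3: 0.47619.
Posterior ∝ prior × likelihood. Numerator for 1: 0.2·0.0599017 = 0.0119803.
Normalizing constant: 0.2·0.0599017 + 0.5·0.0607469 + 0.3·0.47619 = 0.185211.
P(1 | observation) = 0.0119803 / 0.185211 = 0.0646848.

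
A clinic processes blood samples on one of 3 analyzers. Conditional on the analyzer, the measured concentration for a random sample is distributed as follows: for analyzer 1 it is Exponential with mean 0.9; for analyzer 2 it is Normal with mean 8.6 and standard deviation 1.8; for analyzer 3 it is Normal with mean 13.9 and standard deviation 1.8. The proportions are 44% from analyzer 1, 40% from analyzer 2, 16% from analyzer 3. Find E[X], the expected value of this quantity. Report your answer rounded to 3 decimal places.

6.060

Component means — 1: 0.9; 2: 8.6; 3: 13.9.
E[X] = 0.44·0.9 + 0.4·8.6 + 0.16·13.9 = 6.06.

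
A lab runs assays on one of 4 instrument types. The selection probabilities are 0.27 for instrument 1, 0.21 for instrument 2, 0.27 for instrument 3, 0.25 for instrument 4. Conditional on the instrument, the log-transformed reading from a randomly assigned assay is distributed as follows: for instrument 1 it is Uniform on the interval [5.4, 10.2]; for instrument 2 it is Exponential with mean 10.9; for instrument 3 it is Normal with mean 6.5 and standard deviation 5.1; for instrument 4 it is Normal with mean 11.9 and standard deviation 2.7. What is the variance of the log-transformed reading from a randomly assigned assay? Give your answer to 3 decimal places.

39.235

Per component, 1: μ=7.8, E[X²]=62.76; 2: μ=10.9, E[X²]=237.62; 3: μ=6.5, E[X²]=68.26; 4: μ=11.9, E[X²]=148.9.
E[X] = 0.27·7.8 + 0.21·10.9 + 0.27·6.5 + 0.25·11.9 = 9.125.
E[X²] = 0.27·62.76 + 0.21·237.62 + 0.27·68.26 + 0.25·148.9 = 122.501.
Var(X) = E[X²] − (E[X])² = 122.501 − 83.2656 = 39.235.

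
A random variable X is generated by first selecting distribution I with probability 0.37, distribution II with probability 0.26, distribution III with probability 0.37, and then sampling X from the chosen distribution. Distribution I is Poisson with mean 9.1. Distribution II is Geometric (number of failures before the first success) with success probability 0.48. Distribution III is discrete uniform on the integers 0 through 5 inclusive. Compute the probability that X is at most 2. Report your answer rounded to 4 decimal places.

0.4106

Conditional on each component, P(X ≤ 2): I: 0.00575135; II: 0.859392; III: 0.5.
By total probability, P(X ≤ 2) = 0.37·0.00575135 + 0.26·0.859392 + 0.37·0.5 = 0.41057.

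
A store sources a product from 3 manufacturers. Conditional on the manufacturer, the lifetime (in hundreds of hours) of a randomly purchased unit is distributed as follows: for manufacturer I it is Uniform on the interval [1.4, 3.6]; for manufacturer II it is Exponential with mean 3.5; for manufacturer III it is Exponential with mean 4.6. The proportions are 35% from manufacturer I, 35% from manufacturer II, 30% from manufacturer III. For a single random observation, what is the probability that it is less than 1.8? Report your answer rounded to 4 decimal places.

Conditional on each manufacturer, P(X < 1.8): I: 0.181818; II: 0.402072; III: 0.323826.
By total probability, P(X < 1.8) = 0.35·0.181818 + 0.35·0.402072 + 0.3·0.323826 = 0.301509.

0.3015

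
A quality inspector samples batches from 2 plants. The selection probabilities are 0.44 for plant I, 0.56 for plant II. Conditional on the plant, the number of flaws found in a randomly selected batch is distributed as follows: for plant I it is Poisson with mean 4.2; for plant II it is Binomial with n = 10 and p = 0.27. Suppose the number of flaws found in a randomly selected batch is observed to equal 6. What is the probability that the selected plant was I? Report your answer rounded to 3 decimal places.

0.795

Likelihoods P(X=6 | ·): I: 0.114321; II: 0.0231043.
Posterior ∝ prior × likelihood. Numerator for I: 0.44·0.114321 = 0.0503013.
Normalizing constant: 0.44·0.114321 + 0.56·0.0231043 = 0.0632397.
P(I | observation) = 0.0503013 / 0.0632397 = 0.795407.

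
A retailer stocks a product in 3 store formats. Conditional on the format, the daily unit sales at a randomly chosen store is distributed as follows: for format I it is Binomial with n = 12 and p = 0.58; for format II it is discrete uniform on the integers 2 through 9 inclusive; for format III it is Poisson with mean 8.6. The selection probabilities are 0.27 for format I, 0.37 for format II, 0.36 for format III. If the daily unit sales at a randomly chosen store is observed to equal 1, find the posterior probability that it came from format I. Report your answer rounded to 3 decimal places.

Likelihoods P(X=1 | ·): I: 0.000499288; II: 0; III: 0.00158331.
Posterior ∝ prior × likelihood. Numerator for I: 0.27·0.000499288 = 0.000134808.
Normalizing constant: 0.27·0.000499288 + 0.37·0 + 0.36·0.00158331 = 0.000704799.
P(I | observation) = 0.000134808 / 0.000704799 = 0.191271.

0.191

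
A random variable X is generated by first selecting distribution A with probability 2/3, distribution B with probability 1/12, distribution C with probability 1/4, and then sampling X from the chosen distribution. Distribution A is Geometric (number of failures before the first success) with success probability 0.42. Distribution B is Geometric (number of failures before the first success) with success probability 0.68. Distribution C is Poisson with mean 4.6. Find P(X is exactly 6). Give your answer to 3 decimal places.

0.044

Conditional on each component, P(X = 6): A: 0.0159889; B: 0.000730144; C: 0.13227.
By total probability, P(X = 6) = 0.666667·0.0159889 + 0.0833333·0.000730144 + 0.25·0.13227 = 0.0437875.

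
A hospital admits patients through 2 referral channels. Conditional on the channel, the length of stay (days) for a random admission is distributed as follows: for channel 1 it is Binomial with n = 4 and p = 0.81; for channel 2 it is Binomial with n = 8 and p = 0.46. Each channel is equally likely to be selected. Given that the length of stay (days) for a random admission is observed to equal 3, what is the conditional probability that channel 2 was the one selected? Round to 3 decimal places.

0.383

Likelihoods P(X=3 | ·): 1: 0.403895; 2: 0.250282.
Posterior ∝ prior × likelihood. Numerator for 2: 0.5·0.250282 = 0.125141.
Normalizing constant: 0.5·0.403895 + 0.5·0.250282 = 0.327089.
P(2 | observation) = 0.125141 / 0.327089 = 0.382591.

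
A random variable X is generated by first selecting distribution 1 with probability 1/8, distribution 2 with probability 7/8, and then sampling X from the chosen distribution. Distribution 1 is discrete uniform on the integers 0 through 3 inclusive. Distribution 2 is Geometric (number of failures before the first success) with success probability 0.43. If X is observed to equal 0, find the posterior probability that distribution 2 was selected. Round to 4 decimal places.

Likelihoods P(X=0 | ·): 1: 0.25; 2: 0.43.
Posterior ∝ prior × likelihood. Numerator for 2: 0.875·0.43 = 0.37625.
Normalizing constant: 0.125·0.25 + 0.875·0.43 = 0.4075.
P(2 | observation) = 0.37625 / 0.4075 = 0.923313.

0.9233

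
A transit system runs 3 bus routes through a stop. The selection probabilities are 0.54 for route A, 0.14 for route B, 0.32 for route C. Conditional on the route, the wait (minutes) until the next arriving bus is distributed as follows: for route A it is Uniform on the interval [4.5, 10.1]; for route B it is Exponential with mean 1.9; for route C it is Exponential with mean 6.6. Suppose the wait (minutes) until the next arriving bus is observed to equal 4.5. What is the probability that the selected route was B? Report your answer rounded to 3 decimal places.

Likelihoods f(4.5 | ·): A: 0.178571; B: 0.0492781; C: 0.0766207.
Posterior ∝ prior × likelihood. Numerator for B: 0.14·0.0492781 = 0.00689894.
Normalizing constant: 0.54·0.178571 + 0.14·0.0492781 + 0.32·0.0766207 = 0.127846.
P(B | observation) = 0.00689894 / 0.127846 = 0.0539628.

0.054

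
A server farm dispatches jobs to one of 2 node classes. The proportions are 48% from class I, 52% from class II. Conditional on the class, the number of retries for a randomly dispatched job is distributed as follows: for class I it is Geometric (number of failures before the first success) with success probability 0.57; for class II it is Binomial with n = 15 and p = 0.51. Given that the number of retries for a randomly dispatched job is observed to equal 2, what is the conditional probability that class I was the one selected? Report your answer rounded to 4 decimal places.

0.9743

Likelihoods P(X=2 | ·): I: 0.105393; II: 0.00256377.
Posterior ∝ prior × likelihood. Numerator for I: 0.48·0.105393 = 0.0505886.
Normalizing constant: 0.48·0.105393 + 0.52·0.00256377 = 0.0519218.
P(I | observation) = 0.0505886 / 0.0519218 = 0.974324.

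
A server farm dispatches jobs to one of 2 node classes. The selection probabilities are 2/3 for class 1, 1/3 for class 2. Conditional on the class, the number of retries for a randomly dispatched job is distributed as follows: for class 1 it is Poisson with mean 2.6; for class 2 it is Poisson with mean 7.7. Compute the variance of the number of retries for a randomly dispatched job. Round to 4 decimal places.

10.0800

Per component, 1: μ=2.6, E[X²]=9.36; 2: μ=7.7, E[X²]=66.99.
E[X] = 0.666667·2.6 + 0.333333·7.7 = 4.3.
E[X²] = 0.666667·9.36 + 0.333333·66.99 = 28.57.
Var(X) = E[X²] − (E[X])² = 28.57 − 18.49 = 10.08.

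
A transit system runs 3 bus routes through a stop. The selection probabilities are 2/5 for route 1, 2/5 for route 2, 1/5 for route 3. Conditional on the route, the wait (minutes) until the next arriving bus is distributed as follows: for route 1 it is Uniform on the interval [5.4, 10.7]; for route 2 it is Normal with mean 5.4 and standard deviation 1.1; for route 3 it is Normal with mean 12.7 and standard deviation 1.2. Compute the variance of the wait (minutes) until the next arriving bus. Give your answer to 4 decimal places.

Per component, 1: μ=8.05, E[X²]=67.1433; 2: μ=5.4, E[X²]=30.37; 3: μ=12.7, E[X²]=162.73.
E[X] = 0.4·8.05 + 0.4·5.4 + 0.2·12.7 = 7.92.
E[X²] = 0.4·67.1433 + 0.4·30.37 + 0.2·162.73 = 71.5513.
Var(X) = E[X²] − (E[X])² = 71.5513 − 62.7264 = 8.82493.

8.8249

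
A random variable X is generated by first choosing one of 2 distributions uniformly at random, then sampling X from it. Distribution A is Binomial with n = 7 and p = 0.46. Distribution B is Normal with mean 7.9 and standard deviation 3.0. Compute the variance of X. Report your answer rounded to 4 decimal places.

Per component, A: μ=3.22, E[X²]=12.1072; B: μ=7.9, E[X²]=71.41.
E[X] = 0.5·3.22 + 0.5·7.9 = 5.56.
E[X²] = 0.5·12.1072 + 0.5·71.41 = 41.7586.
Var(X) = E[X²] − (E[X])² = 41.7586 − 30.9136 = 10.845.

10.8450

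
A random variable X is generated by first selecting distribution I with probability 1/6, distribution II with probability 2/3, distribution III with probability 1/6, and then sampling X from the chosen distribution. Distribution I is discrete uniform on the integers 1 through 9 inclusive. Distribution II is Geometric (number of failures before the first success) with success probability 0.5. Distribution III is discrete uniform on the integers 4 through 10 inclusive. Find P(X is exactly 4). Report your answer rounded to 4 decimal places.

0.0632

Conditional on each component, P(X = 4): I: 0.111111; II: 0.03125; III: 0.142857.
By total probability, P(X = 4) = 0.166667·0.111111 + 0.666667·0.03125 + 0.166667·0.142857 = 0.0631614.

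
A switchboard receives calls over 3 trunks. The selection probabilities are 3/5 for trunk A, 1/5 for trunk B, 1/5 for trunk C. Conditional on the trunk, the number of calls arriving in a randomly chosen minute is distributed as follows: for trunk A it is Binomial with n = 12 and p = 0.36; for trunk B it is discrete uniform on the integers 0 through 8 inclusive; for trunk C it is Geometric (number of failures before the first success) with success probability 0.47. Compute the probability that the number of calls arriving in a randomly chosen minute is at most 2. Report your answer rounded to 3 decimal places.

Conditional on each trunk, P(X ≤ 2): A: 0.135215; B: 0.333333; C: 0.851123.
By total probability, P(X ≤ 2) = 0.6·0.135215 + 0.2·0.333333 + 0.2·0.851123 = 0.31802.

0.318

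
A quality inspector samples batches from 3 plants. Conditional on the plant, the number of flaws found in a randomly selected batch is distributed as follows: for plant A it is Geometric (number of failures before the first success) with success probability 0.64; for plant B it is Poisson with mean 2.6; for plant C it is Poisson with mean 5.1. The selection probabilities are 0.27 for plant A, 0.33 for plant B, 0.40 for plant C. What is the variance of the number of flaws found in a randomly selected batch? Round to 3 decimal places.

6.554

Per component, A: μ=0.5625, E[X²]=1.19531; B: μ=2.6, E[X²]=9.36; C: μ=5.1, E[X²]=31.11.
E[X] = 0.27·0.5625 + 0.33·2.6 + 0.4·5.1 = 3.04988.
E[X²] = 0.27·1.19531 + 0.33·9.36 + 0.4·31.11 = 15.8555.
Var(X) = E[X²] − (E[X])² = 15.8555 − 9.30174 = 6.5538.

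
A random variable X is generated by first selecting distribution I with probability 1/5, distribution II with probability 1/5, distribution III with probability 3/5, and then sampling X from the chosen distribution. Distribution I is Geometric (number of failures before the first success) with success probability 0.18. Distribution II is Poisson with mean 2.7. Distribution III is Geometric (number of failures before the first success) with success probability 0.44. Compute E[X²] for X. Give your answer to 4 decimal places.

For each component E[X²] = Var + (mean)², giving I: 46.0617; II: 9.99; III: 4.5124.
Overall E[X²] = 0.2·46.0617 + 0.2·9.99 + 0.6·4.5124 = 13.9178.

13.9178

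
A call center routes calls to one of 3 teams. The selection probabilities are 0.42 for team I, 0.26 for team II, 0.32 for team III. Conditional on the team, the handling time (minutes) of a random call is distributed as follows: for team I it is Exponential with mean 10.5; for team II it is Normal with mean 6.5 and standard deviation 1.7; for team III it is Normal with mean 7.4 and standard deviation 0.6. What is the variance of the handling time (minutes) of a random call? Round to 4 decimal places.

Per component, I: μ=10.5, E[X²]=220.5; II: μ=6.5, E[X²]=45.14; III: μ=7.4, E[X²]=55.12.
E[X] = 0.42·10.5 + 0.26·6.5 + 0.32·7.4 = 8.468.
E[X²] = 0.42·220.5 + 0.26·45.14 + 0.32·55.12 = 121.985.
Var(X) = E[X²] − (E[X])² = 121.985 − 71.707 = 50.2778.

50.2778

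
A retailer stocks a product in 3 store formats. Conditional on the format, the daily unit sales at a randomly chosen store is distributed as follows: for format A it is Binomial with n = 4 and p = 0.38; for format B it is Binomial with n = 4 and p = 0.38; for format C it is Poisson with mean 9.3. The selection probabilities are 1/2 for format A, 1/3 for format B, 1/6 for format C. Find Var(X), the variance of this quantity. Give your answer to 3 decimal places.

10.742

Per component, A: μ=1.52, E[X²]=3.2528; B: μ=1.52, E[X²]=3.2528; C: μ=9.3, E[X²]=95.79.
E[X] = 0.5·1.52 + 0.333333·1.52 + 0.166667·9.3 = 2.81667.
E[X²] = 0.5·3.2528 + 0.333333·3.2528 + 0.166667·95.79 = 18.6757.
Var(X) = E[X²] − (E[X])² = 18.6757 − 7.93361 = 10.7421.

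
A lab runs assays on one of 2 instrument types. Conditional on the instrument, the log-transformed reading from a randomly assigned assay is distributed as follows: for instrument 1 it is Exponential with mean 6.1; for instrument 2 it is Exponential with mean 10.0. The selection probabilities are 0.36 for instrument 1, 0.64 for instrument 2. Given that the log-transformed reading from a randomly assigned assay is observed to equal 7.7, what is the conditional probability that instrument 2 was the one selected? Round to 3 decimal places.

0.640

Likelihoods f(7.7 | ·): 1: 0.0463941; 2: 0.0463013.
Posterior ∝ prior × likelihood. Numerator for 2: 0.64·0.0463013 = 0.0296328.
Normalizing constant: 0.36·0.0463941 + 0.64·0.0463013 = 0.0463347.
P(2 | observation) = 0.0296328 / 0.0463347 = 0.639539.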